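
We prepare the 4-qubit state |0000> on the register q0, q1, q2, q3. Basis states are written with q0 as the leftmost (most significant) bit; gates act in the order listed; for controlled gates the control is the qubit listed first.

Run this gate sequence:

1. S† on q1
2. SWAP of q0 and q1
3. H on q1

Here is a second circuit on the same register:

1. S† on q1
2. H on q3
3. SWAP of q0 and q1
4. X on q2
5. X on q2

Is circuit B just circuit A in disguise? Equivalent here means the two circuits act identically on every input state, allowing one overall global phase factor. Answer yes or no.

No — the two circuits implement different unitaries, even allowing a global phase.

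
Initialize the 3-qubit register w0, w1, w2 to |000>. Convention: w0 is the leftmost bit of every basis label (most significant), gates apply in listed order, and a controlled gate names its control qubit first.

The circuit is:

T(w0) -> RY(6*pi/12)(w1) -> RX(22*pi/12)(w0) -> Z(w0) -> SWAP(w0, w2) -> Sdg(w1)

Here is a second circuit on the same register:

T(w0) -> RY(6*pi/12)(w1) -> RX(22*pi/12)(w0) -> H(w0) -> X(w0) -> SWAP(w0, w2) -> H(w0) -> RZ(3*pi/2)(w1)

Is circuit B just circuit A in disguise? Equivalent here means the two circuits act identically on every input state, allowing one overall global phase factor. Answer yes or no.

No, they are not equivalent — no single phase factor reconciles the two unitaries.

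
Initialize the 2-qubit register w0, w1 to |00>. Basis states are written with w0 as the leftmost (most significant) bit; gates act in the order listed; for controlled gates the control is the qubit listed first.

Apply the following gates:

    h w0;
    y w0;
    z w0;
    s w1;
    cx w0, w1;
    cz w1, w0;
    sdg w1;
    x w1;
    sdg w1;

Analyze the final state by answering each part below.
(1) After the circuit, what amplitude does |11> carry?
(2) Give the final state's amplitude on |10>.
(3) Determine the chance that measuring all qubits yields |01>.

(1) |11> carries amplitude 0 in the final state.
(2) |10> carries amplitude sqrt(2)/2 in the final state.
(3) A full measurement returns |01> with probability 1/2.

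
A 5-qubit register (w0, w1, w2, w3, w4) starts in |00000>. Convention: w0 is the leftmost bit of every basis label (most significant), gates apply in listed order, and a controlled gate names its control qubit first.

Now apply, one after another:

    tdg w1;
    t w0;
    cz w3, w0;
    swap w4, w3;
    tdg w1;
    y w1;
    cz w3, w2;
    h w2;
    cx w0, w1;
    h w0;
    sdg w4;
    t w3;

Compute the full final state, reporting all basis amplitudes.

After the circuit, the state carries amplitude I/2 on |01000>, I/2 on |01100>, I/2 on |11000>, I/2 on |11100>, and 0 on every other basis state.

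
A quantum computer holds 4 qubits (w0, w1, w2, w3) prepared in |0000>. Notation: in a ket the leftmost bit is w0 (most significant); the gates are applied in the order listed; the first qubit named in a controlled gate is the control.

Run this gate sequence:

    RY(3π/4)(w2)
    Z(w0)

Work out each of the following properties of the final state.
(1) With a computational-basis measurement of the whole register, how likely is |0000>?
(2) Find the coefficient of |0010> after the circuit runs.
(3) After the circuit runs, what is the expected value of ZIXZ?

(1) A full measurement returns |0000> with probability 1/2 - sqrt(2)/4.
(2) The amplitude on |0010> is sqrt(sqrt(2) + 2)/2.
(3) In the final state, ZIXZ has expectation sqrt(2)/2.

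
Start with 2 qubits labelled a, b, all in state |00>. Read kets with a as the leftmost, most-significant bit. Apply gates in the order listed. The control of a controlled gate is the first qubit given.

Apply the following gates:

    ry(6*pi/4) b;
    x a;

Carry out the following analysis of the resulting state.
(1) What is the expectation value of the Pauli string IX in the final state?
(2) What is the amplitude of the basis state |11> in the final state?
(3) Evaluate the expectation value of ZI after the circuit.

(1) The observable IX averages to -1.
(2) |11> carries amplitude sqrt(2)/2 in the final state.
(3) The expectation value of ZI is -1.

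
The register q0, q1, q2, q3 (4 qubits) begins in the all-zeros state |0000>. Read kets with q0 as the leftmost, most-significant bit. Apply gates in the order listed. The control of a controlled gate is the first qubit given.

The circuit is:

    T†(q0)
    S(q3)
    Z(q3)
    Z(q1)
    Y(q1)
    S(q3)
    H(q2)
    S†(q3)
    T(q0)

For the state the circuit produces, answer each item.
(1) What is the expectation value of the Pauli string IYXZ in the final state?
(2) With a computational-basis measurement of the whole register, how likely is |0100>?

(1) The observable IYXZ averages to 0.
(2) A full measurement returns |0100> with probability 1/2.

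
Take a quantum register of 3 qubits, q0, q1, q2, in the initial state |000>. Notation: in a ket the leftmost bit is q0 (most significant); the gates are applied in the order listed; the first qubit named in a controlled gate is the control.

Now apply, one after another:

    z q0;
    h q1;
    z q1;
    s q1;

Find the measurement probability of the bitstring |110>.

The probability of measuring |110> is 0.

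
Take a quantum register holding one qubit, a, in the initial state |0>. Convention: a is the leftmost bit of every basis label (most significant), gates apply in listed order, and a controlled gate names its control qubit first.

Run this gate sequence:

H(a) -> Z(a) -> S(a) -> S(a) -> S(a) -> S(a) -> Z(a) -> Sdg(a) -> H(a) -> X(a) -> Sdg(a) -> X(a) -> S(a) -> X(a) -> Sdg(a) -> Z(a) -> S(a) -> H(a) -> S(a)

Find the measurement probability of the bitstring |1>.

A full measurement returns |1> with probability 1/2.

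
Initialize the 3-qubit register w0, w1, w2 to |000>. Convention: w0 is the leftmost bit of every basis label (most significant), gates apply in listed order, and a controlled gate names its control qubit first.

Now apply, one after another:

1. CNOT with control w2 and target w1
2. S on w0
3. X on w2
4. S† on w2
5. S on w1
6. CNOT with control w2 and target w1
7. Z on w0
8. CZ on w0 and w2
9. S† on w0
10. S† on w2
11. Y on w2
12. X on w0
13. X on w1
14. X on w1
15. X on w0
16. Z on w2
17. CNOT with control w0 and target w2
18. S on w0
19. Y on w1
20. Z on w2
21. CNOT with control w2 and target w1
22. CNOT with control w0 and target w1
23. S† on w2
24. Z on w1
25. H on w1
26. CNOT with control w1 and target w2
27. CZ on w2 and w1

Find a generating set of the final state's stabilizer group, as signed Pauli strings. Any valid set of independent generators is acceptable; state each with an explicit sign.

The stabilizer group can be generated by -IXX, +ZII, +IZZ, among other valid generating sets. Key observation: steps 12-15 multiply out to the identity, so the circuit reduces to the remaining gates.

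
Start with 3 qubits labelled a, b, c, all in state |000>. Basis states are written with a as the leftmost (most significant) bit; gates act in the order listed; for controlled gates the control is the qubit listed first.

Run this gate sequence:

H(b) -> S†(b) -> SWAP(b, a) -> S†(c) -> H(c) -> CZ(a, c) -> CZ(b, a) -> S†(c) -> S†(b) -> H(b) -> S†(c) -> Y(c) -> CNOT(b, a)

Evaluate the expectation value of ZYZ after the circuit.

The expectation value of ZYZ is 1.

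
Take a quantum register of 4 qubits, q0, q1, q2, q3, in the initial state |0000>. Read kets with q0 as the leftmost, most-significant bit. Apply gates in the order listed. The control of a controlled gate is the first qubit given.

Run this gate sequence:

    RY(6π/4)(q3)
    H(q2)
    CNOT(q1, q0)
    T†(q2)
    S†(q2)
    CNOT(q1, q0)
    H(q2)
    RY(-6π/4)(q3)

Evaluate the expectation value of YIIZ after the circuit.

In the final state, YIIZ has expectation 0.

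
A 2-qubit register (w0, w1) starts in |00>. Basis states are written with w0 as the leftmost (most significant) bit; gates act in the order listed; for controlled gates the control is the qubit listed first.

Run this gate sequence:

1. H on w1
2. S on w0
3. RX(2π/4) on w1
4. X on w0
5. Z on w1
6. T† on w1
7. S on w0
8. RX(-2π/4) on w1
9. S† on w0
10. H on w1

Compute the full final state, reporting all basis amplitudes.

The final amplitudes are 0 on |00>, 0 on |01>, 1/2 + exp(3*I*pi/4)/2 on |10>, -I/2 - exp(I*pi/4)/2 on |11>.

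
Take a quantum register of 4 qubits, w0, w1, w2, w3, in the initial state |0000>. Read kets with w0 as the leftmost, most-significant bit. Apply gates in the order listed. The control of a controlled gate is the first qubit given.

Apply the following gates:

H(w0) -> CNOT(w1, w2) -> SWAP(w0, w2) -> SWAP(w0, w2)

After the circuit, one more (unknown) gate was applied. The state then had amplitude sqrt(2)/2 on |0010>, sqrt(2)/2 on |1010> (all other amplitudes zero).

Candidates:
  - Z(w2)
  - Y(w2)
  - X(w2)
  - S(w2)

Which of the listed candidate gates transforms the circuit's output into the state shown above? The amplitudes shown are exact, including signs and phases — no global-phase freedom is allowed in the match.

The unique candidate consistent with the amplitudes is X(w2). Key observation: gates 3-4 undo each other exactly, leaving only the rest of the circuit to track.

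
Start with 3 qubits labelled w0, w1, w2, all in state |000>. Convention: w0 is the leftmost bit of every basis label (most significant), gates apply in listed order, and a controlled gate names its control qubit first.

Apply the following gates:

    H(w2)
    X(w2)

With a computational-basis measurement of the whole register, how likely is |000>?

Outcome |000> occurs with probability 1/2.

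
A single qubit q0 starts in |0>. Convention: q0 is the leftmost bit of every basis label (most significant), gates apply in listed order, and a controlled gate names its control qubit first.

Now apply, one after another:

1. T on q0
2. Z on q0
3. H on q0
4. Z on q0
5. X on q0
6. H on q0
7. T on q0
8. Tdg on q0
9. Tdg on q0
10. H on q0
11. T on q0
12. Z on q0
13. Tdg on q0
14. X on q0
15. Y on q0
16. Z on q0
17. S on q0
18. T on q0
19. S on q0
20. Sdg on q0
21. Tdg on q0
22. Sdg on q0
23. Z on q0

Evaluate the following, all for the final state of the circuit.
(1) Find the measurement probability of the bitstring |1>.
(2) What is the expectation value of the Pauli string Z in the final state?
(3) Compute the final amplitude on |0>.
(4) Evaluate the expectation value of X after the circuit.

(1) The probability of measuring |1> is 1/2. Key observation: the block from step 16 through step 23 cancels to the identity and can be dropped.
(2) The expectation value of Z is 0.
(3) The amplitude on |0> is sqrt(2)*exp(I*pi/4)/2.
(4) The observable X averages to -1.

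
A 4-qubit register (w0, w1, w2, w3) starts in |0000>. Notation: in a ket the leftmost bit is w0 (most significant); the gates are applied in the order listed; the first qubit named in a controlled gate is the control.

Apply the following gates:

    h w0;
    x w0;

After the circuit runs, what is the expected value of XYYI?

The expectation value of XYYI is 0.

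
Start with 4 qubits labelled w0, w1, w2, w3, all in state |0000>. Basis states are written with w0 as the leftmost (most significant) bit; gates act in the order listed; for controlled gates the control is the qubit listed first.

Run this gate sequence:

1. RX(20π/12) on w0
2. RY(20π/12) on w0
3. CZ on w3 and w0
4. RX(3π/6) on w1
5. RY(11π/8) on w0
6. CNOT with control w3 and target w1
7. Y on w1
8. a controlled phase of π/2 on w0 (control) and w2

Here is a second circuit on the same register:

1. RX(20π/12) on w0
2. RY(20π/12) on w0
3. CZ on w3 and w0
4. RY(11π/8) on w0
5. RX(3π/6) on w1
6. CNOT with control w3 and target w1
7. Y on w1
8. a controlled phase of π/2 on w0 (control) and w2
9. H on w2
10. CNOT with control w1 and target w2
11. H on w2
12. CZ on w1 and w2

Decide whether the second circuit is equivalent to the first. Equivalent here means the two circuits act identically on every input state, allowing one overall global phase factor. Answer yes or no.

Yes — the two circuits implement the same unitary up to a global phase.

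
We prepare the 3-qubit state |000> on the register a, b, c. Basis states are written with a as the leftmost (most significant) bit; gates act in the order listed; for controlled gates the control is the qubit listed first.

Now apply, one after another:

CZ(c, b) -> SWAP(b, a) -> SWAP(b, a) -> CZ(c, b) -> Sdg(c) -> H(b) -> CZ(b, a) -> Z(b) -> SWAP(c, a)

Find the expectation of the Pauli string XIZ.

In the final state, XIZ has expectation 0. Key observation: steps 1-4 multiply out to the identity, so the circuit reduces to the remaining gates.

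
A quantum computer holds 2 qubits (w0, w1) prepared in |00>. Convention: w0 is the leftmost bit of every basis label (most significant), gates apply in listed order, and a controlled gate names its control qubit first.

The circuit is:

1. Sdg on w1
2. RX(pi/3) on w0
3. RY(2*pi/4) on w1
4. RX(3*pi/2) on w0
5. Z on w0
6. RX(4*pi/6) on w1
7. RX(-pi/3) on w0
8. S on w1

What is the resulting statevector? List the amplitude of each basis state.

The resulting statevector has amplitude (1 - I)*(-2 - sqrt(3) + I)/8 on |00>, -3/8 - sqrt(3)/8 - sqrt(3)*I/8 - I/8 on |01>, (1 - I)*(-2 + sqrt(3) - I)/8 on |10>, (1 - I)*(1 - 2*I + sqrt(3)*I)/8 on |11>.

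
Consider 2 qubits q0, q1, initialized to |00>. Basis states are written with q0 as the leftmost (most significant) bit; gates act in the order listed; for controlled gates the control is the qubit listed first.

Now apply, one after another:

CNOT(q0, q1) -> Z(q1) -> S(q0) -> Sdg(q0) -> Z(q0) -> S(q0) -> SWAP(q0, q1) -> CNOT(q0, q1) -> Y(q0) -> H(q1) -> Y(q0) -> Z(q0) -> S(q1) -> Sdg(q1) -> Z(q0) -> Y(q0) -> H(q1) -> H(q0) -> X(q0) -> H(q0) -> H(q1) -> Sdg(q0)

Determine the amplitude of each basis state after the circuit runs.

After the circuit, the state carries amplitude 0 on |00>, 0 on |01>, -sqrt(2)/2 on |10>, -sqrt(2)/2 on |11>.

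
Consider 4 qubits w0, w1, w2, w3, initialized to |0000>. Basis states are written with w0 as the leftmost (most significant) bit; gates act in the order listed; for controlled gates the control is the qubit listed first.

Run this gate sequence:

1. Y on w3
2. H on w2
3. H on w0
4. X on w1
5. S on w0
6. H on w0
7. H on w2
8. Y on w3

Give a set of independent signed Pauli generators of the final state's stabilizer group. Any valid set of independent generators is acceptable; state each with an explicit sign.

One valid set of independent stabilizer generators is -YIII, -IZII, +IIZI, +IIIZ (any independent generating set of the same group is equally correct).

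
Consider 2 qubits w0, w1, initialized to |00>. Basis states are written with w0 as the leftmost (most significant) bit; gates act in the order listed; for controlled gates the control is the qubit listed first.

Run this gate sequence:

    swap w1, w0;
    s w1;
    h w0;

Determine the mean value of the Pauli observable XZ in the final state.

The observable XZ averages to 1.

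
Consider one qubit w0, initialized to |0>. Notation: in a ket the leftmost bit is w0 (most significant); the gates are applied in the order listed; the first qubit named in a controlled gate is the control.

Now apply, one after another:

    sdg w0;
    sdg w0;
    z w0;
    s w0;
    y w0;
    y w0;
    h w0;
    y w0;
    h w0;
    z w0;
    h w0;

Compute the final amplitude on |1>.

The final state's coefficient on |1> equals -sqrt(2)*I/2.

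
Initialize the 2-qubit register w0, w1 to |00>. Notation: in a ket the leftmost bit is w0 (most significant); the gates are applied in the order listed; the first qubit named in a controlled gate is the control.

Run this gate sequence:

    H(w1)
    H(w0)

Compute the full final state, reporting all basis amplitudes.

The resulting statevector has amplitude 1/2 on |00>, 1/2 on |01>, 1/2 on |10>, 1/2 on |11>.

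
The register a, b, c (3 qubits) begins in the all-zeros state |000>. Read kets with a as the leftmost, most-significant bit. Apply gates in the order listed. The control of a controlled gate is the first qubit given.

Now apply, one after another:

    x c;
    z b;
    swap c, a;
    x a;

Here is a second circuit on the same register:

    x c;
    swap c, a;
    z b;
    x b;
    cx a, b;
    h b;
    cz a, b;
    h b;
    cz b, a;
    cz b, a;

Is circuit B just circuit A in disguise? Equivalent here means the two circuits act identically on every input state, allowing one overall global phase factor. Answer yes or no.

No: there is an input state on which the two circuits produce genuinely different outputs (not merely differing by a phase).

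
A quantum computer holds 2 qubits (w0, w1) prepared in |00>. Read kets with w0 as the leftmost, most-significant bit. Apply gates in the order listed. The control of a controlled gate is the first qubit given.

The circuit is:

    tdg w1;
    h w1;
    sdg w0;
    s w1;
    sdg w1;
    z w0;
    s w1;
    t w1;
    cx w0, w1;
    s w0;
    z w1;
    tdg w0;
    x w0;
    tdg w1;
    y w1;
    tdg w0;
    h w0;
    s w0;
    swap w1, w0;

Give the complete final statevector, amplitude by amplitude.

The final amplitudes are exp(3*I*pi/4)/2 on |00>, exp(I*pi/4)/2 on |01>, exp(I*pi/4)/2 on |10>, -exp(3*I*pi/4)/2 on |11>.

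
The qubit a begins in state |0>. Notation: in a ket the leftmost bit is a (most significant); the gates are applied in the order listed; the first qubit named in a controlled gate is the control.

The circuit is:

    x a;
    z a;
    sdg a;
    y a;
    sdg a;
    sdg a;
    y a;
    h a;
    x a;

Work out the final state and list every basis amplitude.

After the circuit, the state carries amplitude -sqrt(2)*I/2 on |0>, sqrt(2)*I/2 on |1>.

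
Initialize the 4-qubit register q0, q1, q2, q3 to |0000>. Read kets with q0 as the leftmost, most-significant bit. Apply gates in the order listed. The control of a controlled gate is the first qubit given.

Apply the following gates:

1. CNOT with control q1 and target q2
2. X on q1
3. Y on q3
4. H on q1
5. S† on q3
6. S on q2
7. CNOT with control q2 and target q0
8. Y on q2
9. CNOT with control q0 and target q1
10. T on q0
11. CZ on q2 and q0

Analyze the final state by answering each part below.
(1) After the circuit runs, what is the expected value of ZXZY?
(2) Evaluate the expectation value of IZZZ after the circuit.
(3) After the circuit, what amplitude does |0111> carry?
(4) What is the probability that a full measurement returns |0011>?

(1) In the final state, ZXZY has expectation 0.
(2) The expectation value of IZZZ is 0.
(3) The amplitude on |0111> is -sqrt(2)*I/2.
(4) A full measurement returns |0011> with probability 1/2.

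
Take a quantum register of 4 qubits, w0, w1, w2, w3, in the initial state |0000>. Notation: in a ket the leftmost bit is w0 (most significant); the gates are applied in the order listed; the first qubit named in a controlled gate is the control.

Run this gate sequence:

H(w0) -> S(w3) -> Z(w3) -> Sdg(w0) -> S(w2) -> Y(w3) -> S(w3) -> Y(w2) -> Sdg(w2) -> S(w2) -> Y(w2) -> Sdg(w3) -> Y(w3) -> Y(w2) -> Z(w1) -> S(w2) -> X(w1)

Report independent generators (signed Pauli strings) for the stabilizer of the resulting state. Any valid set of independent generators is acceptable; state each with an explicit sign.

The stabilizer group can be generated by -YIII, -IZII, -IIZI, +IIIZ, among other valid generating sets. Key observation: gates 6-13 undo each other exactly, leaving only the rest of the circuit to track.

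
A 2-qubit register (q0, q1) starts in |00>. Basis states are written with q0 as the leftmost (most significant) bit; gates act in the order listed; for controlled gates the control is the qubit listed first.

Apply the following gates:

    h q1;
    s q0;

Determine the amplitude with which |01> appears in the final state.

|01> carries amplitude sqrt(2)/2 in the final state.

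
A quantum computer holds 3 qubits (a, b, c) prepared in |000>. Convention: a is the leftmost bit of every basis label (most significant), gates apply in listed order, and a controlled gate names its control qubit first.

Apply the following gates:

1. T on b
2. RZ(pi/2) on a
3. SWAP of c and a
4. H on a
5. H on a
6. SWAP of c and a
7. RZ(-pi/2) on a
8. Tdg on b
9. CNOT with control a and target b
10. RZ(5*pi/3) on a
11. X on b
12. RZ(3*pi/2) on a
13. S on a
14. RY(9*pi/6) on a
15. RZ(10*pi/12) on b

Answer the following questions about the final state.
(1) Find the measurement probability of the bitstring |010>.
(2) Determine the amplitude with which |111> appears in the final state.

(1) A full measurement returns |010> with probability 1/2. Key observation: gates 1-8 undo each other exactly, leaving only the rest of the circuit to track.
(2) The final state's coefficient on |111> equals 0.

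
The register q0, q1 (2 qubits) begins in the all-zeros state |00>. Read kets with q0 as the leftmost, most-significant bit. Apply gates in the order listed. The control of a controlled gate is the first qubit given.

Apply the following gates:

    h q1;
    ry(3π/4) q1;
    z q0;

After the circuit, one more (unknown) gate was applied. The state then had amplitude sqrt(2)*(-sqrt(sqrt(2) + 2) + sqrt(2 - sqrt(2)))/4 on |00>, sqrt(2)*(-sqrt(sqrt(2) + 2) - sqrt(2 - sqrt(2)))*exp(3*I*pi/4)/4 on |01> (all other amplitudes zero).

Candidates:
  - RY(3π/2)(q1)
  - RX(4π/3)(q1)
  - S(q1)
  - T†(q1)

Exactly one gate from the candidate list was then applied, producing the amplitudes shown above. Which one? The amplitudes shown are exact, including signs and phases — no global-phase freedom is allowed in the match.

The applied gate was T†(q1).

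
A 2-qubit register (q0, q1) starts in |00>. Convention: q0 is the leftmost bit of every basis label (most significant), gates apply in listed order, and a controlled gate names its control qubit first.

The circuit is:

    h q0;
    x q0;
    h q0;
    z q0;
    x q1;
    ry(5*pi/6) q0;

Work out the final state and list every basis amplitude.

The final amplitudes are 0 on |00>, -sqrt(2)/4 + sqrt(6)/4 on |01>, 0 on |10>, sqrt(2)/4 + sqrt(6)/4 on |11>. Key observation: gates 1-4 undo each other exactly, leaving only the rest of the circuit to track.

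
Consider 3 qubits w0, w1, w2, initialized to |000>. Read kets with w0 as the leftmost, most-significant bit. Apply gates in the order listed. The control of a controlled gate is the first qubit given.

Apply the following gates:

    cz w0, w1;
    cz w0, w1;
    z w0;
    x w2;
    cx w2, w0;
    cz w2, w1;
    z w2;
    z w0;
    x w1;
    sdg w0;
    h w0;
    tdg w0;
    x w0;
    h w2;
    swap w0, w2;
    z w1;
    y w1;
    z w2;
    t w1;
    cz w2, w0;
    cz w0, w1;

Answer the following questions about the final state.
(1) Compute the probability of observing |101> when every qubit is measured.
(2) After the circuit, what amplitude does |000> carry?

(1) The probability of measuring |101> is 1/4. Key observation: steps 1-2 multiply out to the identity, so the circuit reduces to the remaining gates.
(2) |000> carries amplitude exp(3*I*pi/4)/2 in the final state.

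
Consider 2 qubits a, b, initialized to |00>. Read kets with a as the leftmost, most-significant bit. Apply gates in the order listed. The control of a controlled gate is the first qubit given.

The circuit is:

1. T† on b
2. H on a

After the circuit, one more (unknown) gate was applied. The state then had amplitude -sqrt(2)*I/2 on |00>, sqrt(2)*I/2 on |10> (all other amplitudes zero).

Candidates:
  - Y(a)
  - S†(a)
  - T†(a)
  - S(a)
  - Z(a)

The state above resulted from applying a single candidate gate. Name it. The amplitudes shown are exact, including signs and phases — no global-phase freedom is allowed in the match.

The unique candidate consistent with the amplitudes is Y(a).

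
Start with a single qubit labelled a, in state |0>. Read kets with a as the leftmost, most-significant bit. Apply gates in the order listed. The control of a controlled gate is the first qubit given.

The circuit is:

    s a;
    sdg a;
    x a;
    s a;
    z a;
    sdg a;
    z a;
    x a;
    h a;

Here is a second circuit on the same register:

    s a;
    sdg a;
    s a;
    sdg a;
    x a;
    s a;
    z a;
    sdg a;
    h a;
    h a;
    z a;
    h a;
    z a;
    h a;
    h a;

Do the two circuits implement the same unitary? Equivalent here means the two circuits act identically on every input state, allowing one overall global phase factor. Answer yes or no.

Yes, they are equivalent — the unitaries differ by at most a global phase.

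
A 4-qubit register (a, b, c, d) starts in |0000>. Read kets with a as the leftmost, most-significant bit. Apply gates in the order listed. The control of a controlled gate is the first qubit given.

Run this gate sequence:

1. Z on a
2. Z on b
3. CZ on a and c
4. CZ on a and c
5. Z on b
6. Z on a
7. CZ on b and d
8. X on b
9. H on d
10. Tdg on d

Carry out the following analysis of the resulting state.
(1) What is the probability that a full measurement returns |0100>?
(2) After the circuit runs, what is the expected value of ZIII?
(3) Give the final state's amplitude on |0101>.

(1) Outcome |0100> occurs with probability 1/2. Key observation: the block from step 1 through step 6 cancels to the identity and can be dropped.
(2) The observable ZIII averages to 1.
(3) The final state's coefficient on |0101> equals -sqrt(2)*exp(3*I*pi/4)/2.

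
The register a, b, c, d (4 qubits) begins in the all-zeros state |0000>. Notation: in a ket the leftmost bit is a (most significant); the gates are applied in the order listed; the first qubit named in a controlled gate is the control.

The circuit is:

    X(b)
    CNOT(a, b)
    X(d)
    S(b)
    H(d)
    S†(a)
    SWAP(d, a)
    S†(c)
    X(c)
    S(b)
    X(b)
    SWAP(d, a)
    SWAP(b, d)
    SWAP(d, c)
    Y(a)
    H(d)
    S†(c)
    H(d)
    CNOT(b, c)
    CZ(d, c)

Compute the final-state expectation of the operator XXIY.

The expectation value of XXIY is 0.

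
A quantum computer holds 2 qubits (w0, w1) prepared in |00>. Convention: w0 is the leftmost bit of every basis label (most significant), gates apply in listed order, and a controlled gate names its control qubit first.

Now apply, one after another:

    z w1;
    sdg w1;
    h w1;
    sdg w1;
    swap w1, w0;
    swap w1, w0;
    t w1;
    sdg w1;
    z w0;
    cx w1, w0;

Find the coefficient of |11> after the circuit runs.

|11> carries amplitude -sqrt(2)*exp(I*pi/4)/2 in the final state.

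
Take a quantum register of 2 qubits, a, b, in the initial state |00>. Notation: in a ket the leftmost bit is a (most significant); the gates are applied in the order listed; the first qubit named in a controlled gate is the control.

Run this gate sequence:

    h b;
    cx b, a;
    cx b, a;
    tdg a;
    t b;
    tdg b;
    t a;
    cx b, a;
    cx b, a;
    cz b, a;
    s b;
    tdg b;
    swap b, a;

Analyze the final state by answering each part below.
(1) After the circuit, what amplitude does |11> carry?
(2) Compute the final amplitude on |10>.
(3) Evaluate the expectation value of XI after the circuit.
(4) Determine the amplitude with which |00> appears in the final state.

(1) The final state's coefficient on |11> equals 0. Key observation: steps 2-9 multiply out to the identity, so the circuit reduces to the remaining gates.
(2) The final state's coefficient on |10> equals sqrt(2)*exp(I*pi/4)/2.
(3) The expectation value of XI is sqrt(2)/2.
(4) The final state's coefficient on |00> equals sqrt(2)/2.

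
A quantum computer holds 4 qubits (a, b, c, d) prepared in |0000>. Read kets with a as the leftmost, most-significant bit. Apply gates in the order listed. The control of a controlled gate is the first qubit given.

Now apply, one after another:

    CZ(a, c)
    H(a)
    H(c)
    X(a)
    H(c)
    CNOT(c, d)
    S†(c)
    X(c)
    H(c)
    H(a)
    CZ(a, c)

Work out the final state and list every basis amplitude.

The resulting statevector has amplitude sqrt(2)/2 on |0000>, -sqrt(2)/2 on |0010>, and 0 on every other basis state.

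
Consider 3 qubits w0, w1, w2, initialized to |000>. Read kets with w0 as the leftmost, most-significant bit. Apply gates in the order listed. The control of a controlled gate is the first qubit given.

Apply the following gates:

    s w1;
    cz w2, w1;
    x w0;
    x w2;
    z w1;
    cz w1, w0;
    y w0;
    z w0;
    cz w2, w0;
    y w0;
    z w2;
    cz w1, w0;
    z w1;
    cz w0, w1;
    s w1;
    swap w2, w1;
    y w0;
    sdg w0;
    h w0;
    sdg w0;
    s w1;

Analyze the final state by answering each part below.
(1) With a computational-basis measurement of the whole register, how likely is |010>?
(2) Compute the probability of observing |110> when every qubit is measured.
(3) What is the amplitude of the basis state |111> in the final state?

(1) Outcome |010> occurs with probability 1/2.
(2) A full measurement returns |110> with probability 1/2.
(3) |111> carries amplitude 0 in the final state.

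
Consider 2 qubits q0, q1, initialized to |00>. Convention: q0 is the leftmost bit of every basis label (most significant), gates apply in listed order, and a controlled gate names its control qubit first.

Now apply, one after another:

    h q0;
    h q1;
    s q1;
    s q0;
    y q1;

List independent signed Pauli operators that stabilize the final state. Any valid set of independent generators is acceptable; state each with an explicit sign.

One valid set of independent stabilizer generators is +YI, +IY (any independent generating set of the same group is equally correct).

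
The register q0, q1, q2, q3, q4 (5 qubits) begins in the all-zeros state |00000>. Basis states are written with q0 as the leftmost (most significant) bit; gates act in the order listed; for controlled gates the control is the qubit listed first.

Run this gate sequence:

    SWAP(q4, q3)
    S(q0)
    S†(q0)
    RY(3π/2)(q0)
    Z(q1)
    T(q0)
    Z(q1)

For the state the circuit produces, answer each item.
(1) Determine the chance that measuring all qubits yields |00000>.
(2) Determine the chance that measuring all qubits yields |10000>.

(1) A full measurement returns |00000> with probability 1/2. Key observation: the block from step 2 through step 3 cancels to the identity and can be dropped.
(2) The probability of measuring |10000> is 1/2.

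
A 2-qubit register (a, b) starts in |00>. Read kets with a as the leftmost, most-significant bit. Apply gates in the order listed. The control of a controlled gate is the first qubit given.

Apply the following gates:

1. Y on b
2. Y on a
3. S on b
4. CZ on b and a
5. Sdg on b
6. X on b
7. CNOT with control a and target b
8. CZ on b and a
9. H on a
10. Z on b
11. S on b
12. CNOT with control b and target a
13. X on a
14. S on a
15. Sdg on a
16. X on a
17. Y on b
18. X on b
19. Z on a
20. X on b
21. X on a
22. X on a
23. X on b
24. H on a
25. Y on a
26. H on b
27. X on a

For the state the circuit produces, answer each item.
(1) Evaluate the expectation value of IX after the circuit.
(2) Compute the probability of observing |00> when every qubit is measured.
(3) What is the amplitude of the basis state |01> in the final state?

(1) The expectation value of IX is -1. Key observation: gates 20-23 undo each other exactly, leaving only the rest of the circuit to track.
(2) A full measurement returns |00> with probability 1/2.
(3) The amplitude on |01> is sqrt(2)*I/2.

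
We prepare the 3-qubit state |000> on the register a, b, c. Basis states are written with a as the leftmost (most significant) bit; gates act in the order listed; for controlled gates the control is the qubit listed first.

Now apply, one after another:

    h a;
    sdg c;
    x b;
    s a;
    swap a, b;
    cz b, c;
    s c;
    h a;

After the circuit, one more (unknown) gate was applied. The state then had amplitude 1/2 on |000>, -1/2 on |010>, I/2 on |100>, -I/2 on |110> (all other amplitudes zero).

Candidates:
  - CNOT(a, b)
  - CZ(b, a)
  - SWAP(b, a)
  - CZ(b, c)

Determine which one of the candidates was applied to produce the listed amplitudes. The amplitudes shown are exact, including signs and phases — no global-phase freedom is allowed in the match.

The applied gate was SWAP(b, a).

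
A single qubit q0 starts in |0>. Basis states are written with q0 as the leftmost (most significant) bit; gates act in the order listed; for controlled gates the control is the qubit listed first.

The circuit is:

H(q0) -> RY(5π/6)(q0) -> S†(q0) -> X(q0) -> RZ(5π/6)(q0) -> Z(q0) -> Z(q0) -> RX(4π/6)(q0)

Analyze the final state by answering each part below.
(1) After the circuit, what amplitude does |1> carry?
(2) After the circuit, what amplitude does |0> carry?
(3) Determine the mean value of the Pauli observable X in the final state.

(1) The final state's coefficient on |1> equals (3 + exp(5*I*pi/6))*exp(7*I*pi/12)/4.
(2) The amplitude on |0> is -3*sqrt(2)/8 - sqrt(6)/8.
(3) In the final state, X has expectation sqrt(3)/4.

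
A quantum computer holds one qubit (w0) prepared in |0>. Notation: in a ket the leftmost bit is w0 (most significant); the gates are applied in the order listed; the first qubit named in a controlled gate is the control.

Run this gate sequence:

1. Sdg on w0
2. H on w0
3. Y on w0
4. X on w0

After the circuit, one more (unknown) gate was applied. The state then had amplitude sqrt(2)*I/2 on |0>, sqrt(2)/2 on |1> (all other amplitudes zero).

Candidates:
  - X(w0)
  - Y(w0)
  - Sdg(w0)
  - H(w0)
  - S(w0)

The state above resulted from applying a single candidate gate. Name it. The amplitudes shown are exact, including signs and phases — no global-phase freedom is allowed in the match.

The unique candidate consistent with the amplitudes is S(w0).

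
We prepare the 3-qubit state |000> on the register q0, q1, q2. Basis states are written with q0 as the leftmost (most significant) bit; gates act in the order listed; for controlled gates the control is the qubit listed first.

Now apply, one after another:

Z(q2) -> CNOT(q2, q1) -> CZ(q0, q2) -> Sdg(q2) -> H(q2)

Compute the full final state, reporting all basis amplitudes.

The final amplitudes are sqrt(2)/2 on |000>, sqrt(2)/2 on |001>, and 0 on every other basis state.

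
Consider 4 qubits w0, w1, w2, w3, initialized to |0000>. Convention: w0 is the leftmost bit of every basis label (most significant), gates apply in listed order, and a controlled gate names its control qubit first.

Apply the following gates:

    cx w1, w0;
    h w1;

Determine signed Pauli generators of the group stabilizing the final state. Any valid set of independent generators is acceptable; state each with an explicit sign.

One valid set of independent stabilizer generators is +IXII, +ZIII, +IIZI, +IIIZ (any independent generating set of the same group is equally correct).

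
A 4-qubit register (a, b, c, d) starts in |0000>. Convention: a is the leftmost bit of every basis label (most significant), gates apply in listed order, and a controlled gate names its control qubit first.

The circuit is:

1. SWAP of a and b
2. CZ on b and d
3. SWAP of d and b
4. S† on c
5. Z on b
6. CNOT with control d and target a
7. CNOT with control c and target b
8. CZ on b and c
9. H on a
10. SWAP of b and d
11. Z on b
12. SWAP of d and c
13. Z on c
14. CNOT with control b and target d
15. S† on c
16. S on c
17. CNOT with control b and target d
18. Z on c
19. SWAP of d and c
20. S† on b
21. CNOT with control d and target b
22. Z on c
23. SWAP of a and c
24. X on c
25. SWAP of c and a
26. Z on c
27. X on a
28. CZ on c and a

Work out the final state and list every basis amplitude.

The final amplitudes are sqrt(2)/2 on |0000>, sqrt(2)/2 on |1000>, and 0 on every other basis state. Key observation: steps 12-19 multiply out to the identity, so the circuit reduces to the remaining gates.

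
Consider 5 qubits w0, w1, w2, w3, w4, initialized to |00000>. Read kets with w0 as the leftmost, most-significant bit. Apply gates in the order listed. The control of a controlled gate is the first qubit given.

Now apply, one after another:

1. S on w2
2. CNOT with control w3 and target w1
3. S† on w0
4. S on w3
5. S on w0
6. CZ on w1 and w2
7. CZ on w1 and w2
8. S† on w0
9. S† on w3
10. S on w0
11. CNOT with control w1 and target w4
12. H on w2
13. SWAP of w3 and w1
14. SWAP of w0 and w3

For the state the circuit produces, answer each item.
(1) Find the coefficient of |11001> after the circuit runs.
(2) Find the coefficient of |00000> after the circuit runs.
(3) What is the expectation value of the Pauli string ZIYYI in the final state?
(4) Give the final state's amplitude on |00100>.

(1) The final state's coefficient on |11001> equals 0.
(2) The final state's coefficient on |00000> equals sqrt(2)/2.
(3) The observable ZIYYI averages to 0.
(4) The amplitude on |00100> is sqrt(2)/2.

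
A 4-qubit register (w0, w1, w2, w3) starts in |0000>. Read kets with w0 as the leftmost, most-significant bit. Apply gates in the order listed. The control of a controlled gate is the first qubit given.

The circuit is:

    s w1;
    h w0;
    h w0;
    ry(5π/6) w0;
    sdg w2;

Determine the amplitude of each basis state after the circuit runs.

The resulting statevector has amplitude -sqrt(2)/4 + sqrt(6)/4 on |0000>, sqrt(2)/4 + sqrt(6)/4 on |1000>, and 0 on every other basis state. Key observation: gates 2-3 undo each other exactly, leaving only the rest of the circuit to track.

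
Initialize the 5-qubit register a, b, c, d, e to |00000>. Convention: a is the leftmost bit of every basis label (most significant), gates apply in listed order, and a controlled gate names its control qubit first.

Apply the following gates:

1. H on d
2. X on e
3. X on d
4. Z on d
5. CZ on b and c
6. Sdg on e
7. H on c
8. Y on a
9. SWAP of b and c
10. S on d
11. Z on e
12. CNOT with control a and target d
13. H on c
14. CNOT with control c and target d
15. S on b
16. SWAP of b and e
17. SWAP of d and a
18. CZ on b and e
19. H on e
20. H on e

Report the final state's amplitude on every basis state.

The final amplitudes are sqrt(2)*I/4 on |01010>, sqrt(2)/4 on |01011>, -sqrt(2)/4 on |01110>, sqrt(2)*I/4 on |01111>, -sqrt(2)/4 on |11010>, sqrt(2)*I/4 on |11011>, sqrt(2)*I/4 on |11110>, sqrt(2)/4 on |11111>, and 0 on every other basis state.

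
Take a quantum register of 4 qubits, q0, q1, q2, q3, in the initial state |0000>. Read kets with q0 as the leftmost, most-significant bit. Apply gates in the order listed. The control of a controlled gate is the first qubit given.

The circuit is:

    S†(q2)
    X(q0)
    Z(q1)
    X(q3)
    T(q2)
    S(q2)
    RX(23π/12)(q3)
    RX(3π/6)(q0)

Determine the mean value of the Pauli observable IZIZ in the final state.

The expectation value of IZIZ is -sqrt(6)/4 - sqrt(2)/4.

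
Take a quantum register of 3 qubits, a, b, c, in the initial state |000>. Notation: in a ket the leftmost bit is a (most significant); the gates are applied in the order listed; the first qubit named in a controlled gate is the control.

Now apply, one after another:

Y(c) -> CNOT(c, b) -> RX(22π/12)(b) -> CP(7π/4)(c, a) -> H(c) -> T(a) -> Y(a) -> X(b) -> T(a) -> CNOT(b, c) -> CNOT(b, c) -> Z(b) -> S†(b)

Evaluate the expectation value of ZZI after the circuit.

The observable ZZI averages to -sqrt(3)/2. Key observation: the block from step 10 through step 11 cancels to the identity and can be dropped.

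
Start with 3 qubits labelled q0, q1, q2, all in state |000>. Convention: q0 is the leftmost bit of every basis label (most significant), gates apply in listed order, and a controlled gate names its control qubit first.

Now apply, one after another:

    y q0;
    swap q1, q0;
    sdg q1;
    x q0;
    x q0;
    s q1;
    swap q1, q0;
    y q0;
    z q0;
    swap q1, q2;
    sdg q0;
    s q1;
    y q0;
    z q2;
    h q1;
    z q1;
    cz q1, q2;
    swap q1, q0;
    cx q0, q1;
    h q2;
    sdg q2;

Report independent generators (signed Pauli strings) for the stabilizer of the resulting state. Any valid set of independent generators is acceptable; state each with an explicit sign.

The final state is stabilized by the group generated by -XXI, -IIY, -ZZI; other independent generating sets are equally valid.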